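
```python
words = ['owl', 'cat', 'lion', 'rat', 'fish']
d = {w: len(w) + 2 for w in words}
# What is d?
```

{'owl': 5, 'cat': 5, 'lion': 6, 'rat': 5, 'fish': 6}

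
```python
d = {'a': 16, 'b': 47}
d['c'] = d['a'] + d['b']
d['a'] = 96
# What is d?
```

After line 1: d = {'a': 16, 'b': 47}
After line 2 (d['c'] = 16 + 47): d = {'a': 16, 'b': 47, 'c': 63}
After line 3: d = {'a': 96, 'b': 47, 'c': 63}

{'a': 96, 'b': 47, 'c': 63}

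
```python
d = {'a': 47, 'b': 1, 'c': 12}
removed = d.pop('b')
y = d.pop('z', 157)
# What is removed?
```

After line 1: d = {'a': 47, 'b': 1, 'c': 12}
After line 2 (pop 'b' returns 1): d = {'a': 47, 'c': 12}, removed = 1
After line 3 (pop 'z' missing, returns default 157): d = {'a': 47, 'c': 12}, y = 157

1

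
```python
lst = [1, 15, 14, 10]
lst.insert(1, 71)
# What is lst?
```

[1, 71, 15, 14, 10]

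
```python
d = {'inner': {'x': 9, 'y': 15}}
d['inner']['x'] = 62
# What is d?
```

After line 1: d = {'inner': {'x': 9, 'y': 15}}
After line 2 (inner x overwritten): d = {'inner': {'x': 62, 'y': 15}}

{'inner': {'x': 62, 'y': 15}}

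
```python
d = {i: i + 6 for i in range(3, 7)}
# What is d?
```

{3: 9, 4: 10, 5: 11, 6: 12}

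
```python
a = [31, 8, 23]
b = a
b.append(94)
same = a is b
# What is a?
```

After line 1: a = [31, 8, 23]
After line 2 (b = a is an alias, same object): a = [31, 8, 23], b = [31, 8, 23]
After line 3 (b.append mutates the shared list): a = [31, 8, 23, 94], b = [31, 8, 23, 94]
After line 4 (same = a is b; same object -> True): same = True

[31, 8, 23, 94]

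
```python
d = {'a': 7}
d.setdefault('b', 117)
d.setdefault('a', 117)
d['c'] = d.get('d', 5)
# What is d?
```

After line 1: d = {'a': 7}
After line 2 (setdefault adds 'b'=117): d = {'a': 7, 'b': 117}
After line 3 (setdefault 'a' no-op, already exists): d = {'a': 7, 'b': 117}
After line 4 (get('d', 5) returns default since 'd' not in d): d = {'a': 7, 'b': 117, 'c': 5}

{'a': 7, 'b': 117, 'c': 5}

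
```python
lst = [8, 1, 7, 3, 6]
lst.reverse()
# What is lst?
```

[6, 3, 7, 1, 8]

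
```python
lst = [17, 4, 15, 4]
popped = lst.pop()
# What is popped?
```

4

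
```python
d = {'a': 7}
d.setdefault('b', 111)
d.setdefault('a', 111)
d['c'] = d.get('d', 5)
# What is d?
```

After line 1: d = {'a': 7}
After line 2 (setdefault adds 'b'=111): d = {'a': 7, 'b': 111}
After line 3 (setdefault 'a' no-op, already exists): d = {'a': 7, 'b': 111}
After line 4 (get('d', 5) returns default since 'd' not in d): d = {'a': 7, 'b': 111, 'c': 5}

{'a': 7, 'b': 111, 'c': 5}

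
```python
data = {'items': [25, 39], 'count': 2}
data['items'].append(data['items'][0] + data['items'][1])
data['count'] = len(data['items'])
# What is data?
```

After line 1: data = {'items': [25, 39], 'count': 2}
After line 2 (append 25 + 39 = 64): data = {'items': [25, 39, 64], 'count': 2}
After line 3 (count = len(items) = 3): data = {'items': [25, 39, 64], 'count': 3}

{'items': [25, 39, 64], 'count': 3}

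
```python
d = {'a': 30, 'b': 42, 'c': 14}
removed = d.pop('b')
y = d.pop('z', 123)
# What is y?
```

After line 1: d = {'a': 30, 'b': 42, 'c': 14}
After line 2 (pop 'b' returns 42): d = {'a': 30, 'c': 14}, removed = 42
After line 3 (pop 'z' missing, returns default 123): d = {'a': 30, 'c': 14}, y = 123

123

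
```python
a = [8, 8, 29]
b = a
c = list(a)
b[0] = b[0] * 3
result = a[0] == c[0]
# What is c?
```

After line 1: a = [8, 8, 29]
After line 2 (b = a, alias): a = [8, 8, 29], b = [8, 8, 29]
After line 3 (c = list(a) is a copy, new object): c = [8, 8, 29]
After line 4 (b[0] = 8 * 3 = 24; mutates shared a/b): a = b = [24, 8, 29], c = [8, 8, 29]
After line 5 (a[0] = 24, c[0] = 8; result = False)

[8, 8, 29]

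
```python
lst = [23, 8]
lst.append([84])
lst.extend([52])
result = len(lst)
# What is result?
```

After line 1: lst = [23, 8]
After line 2 (append adds [84] as single element): lst = [23, 8, [84]]
After line 3 (extend unpacks [52], adds 52): lst = [23, 8, [84], 52]
After line 4: result = len(lst) = 4

4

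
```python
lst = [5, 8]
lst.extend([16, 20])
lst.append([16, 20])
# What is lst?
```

After line 1: lst = [5, 8]
After line 2 (extend unpacks [16, 20]): lst = [5, 8, 16, 20]
After line 3 (append adds [16, 20] as single element): lst = [5, 8, 16, 20, [16, 20]]

[5, 8, 16, 20, [16, 20]]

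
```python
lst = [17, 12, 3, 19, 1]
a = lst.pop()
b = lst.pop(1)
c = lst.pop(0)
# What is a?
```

After line 1: lst = [17, 12, 3, 19, 1]
After line 2 (pop() -> a = 1): lst = [17, 12, 3, 19]
After line 3 (pop(1) -> b = 12): lst = [17, 3, 19]
After line 4 (pop(0) -> c = 17): lst = [3, 19]

1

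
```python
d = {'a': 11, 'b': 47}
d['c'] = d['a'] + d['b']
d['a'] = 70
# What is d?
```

After line 1: d = {'a': 11, 'b': 47}
After line 2 (d['c'] = 11 + 47): d = {'a': 11, 'b': 47, 'c': 58}
After line 3: d = {'a': 70, 'b': 47, 'c': 58}

{'a': 70, 'b': 47, 'c': 58}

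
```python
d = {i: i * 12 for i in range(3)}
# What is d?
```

{0: 0, 1: 12, 2: 24}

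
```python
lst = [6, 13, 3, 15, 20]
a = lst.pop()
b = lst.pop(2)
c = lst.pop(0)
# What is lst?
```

After line 1: lst = [6, 13, 3, 15, 20]
After line 2 (pop() -> a = 20): lst = [6, 13, 3, 15]
After line 3 (pop(2) -> b = 3): lst = [6, 13, 15]
After line 4 (pop(0) -> c = 6): lst = [13, 15]

[13, 15]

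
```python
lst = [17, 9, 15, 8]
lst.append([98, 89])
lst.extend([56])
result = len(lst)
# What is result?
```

After line 1: lst = [17, 9, 15, 8]
After line 2 (append adds [98, 89] as single element): lst = [17, 9, 15, 8, [98, 89]]
After line 3 (extend unpacks [56], adds 56): lst = [17, 9, 15, 8, [98, 89], 56]
After line 4: result = len(lst) = 6

6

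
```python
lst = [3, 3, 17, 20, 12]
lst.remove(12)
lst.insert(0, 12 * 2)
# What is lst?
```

After line 1: lst = [3, 3, 17, 20, 12]
After line 2 (remove first 12): lst = [3, 3, 17, 20]
After line 3 (insert 24 at index 0): lst = [24, 3, 3, 17, 20]

[24, 3, 3, 17, 20]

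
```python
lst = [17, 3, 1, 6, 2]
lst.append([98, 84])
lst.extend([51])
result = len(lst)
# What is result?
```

After line 1: lst = [17, 3, 1, 6, 2]
After line 2 (append adds [98, 84] as single element): lst = [17, 3, 1, 6, 2, [98, 84]]
After line 3 (extend unpacks [51], adds 51): lst = [17, 3, 1, 6, 2, [98, 84], 51]
After line 4: result = len(lst) = 7

7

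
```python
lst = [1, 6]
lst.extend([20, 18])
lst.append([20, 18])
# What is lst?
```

After line 1: lst = [1, 6]
After line 2 (extend unpacks [20, 18]): lst = [1, 6, 20, 18]
After line 3 (append adds [20, 18] as single element): lst = [1, 6, 20, 18, [20, 18]]

[1, 6, 20, 18, [20, 18]]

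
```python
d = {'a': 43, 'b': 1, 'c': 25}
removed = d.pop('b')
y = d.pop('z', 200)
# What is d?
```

After line 1: d = {'a': 43, 'b': 1, 'c': 25}
After line 2 (pop 'b' returns 1): d = {'a': 43, 'c': 25}, removed = 1
After line 3 (pop 'z' missing, returns default 200): d = {'a': 43, 'c': 25}, y = 200

{'a': 43, 'c': 25}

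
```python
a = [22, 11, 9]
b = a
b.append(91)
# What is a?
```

After line 1: a = [22, 11, 9]
After line 2 (b = a is an alias, same object): a = [22, 11, 9], b = [22, 11, 9]
After line 3 (b.append mutates the shared list): a = [22, 11, 9, 91], b = [22, 11, 9, 91]

[22, 11, 9, 91]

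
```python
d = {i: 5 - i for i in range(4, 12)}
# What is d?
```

{4: 1, 5: 0, 6: -1, 7: -2, 8: -3, 9: -4, 10: -5, 11: -6}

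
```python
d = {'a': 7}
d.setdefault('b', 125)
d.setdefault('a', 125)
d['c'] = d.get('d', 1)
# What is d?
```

After line 1: d = {'a': 7}
After line 2 (setdefault adds 'b'=125): d = {'a': 7, 'b': 125}
After line 3 (setdefault 'a' no-op, already exists): d = {'a': 7, 'b': 125}
After line 4 (get('d', 1) returns default since 'd' not in d): d = {'a': 7, 'b': 125, 'c': 1}

{'a': 7, 'b': 125, 'c': 1}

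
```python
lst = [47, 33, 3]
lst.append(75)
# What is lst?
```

[47, 33, 3, 75]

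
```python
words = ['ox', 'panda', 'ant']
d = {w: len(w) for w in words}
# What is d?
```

{'ox': 2, 'panda': 5, 'ant': 3}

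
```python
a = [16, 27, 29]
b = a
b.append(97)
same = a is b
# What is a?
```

After line 1: a = [16, 27, 29]
After line 2 (b = a is an alias, same object): a = [16, 27, 29], b = [16, 27, 29]
After line 3 (b.append mutates the shared list): a = [16, 27, 29, 97], b = [16, 27, 29, 97]
After line 4 (same = a is b; same object -> True): same = True

[16, 27, 29, 97]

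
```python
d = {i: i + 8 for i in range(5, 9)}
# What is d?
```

{5: 13, 6: 14, 7: 15, 8: 16}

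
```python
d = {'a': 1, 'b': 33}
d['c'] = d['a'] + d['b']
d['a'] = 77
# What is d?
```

After line 1: d = {'a': 1, 'b': 33}
After line 2 (d['c'] = 1 + 33): d = {'a': 1, 'b': 33, 'c': 34}
After line 3: d = {'a': 77, 'b': 33, 'c': 34}

{'a': 77, 'b': 33, 'c': 34}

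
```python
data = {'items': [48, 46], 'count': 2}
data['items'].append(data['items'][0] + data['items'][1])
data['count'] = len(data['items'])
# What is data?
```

After line 1: data = {'items': [48, 46], 'count': 2}
After line 2 (append 48 + 46 = 94): data = {'items': [48, 46, 94], 'count': 2}
After line 3 (count = len(items) = 3): data = {'items': [48, 46, 94], 'count': 3}

{'items': [48, 46, 94], 'count': 3}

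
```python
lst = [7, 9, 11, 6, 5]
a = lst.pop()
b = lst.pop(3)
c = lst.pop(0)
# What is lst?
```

After line 1: lst = [7, 9, 11, 6, 5]
After line 2 (pop() -> a = 5): lst = [7, 9, 11, 6]
After line 3 (pop(3) -> b = 6): lst = [7, 9, 11]
After line 4 (pop(0) -> c = 7): lst = [9, 11]

[9, 11]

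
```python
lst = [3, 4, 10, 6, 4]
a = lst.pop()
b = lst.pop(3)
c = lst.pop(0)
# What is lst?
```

After line 1: lst = [3, 4, 10, 6, 4]
After line 2 (pop() -> a = 4): lst = [3, 4, 10, 6]
After line 3 (pop(3) -> b = 6): lst = [3, 4, 10]
After line 4 (pop(0) -> c = 3): lst = [4, 10]

[4, 10]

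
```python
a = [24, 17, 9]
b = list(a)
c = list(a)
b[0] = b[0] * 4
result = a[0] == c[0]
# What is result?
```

After line 1: a = [24, 17, 9]
After line 2 (b = list(a), copy): a = [24, 17, 9], b = [24, 17, 9]
After line 3 (c = list(a) is a copy, new object): c = [24, 17, 9]
After line 4 (b[0] = 24 * 4 = 96; only b mutates (copy)): a = [24, 17, 9], b = [96, 17, 9], c = [24, 17, 9]
After line 5 (a[0] = 24, c[0] = 24; result = True)

True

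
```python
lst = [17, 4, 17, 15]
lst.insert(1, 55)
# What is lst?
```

[17, 55, 4, 17, 15]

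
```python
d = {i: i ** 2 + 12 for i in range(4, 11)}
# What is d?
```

{4: 28, 5: 37, 6: 48, 7: 61, 8: 76, 9: 93, 10: 112}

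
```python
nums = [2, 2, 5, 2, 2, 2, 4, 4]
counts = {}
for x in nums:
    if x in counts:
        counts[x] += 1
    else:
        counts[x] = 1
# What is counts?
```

Initial: counts = {}, nums = [2, 2, 5, 2, 2, 2, 4, 4]
See 2: counts = {2: 1}
See 2: counts = {2: 2}
See 5: counts = {2: 2, 5: 1}
See 2: counts = {2: 3, 5: 1}
See 2: counts = {2: 4, 5: 1}
See 2: counts = {2: 5, 5: 1}
See 4: counts = {2: 5, 5: 1, 4: 1}
See 4: counts = {2: 5, 5: 1, 4: 2}

{2: 5, 5: 1, 4: 2}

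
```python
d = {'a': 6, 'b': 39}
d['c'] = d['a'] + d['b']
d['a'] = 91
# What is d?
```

After line 1: d = {'a': 6, 'b': 39}
After line 2 (d['c'] = 6 + 39): d = {'a': 6, 'b': 39, 'c': 45}
After line 3: d = {'a': 91, 'b': 39, 'c': 45}

{'a': 91, 'b': 39, 'c': 45}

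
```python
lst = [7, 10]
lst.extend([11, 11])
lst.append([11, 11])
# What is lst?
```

After line 1: lst = [7, 10]
After line 2 (extend unpacks [11, 11]): lst = [7, 10, 11, 11]
After line 3 (append adds [11, 11] as single element): lst = [7, 10, 11, 11, [11, 11]]

[7, 10, 11, 11, [11, 11]]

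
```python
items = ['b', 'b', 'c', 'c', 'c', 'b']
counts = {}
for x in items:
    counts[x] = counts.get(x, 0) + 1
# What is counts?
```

Initial: counts = {}, items = ['b', 'b', 'c', 'c', 'c', 'b']
See 'b': counts = {'b': 1}
See 'b': counts = {'b': 2}
See 'c': counts = {'b': 2, 'c': 1}
See 'c': counts = {'b': 2, 'c': 2}
See 'c': counts = {'b': 2, 'c': 3}
See 'b': counts = {'b': 3, 'c': 3}

{'b': 3, 'c': 3}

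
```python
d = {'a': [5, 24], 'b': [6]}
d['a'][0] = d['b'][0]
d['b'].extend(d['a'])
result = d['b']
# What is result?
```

After line 1: d = {'a': [5, 24], 'b': [6]}
After line 2 (a[0] = b[0] = 6): d = {'a': [6, 24], 'b': [6]}
After line 3 (b.extend(a) appends [6, 24]): d = {'a': [6, 24], 'b': [6, 6, 24]}
After line 4: result = d['b'] = [6, 6, 24]

[6, 6, 24]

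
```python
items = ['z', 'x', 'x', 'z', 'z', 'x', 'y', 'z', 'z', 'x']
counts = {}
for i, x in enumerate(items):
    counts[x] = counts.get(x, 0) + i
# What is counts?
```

Initial: counts = {}, items = ['z', 'x', 'x', 'z', 'z', 'x', 'y', 'z', 'z', 'x']
i=0, x='z': counts = {'z': 0}
i=1, x='x': counts = {'z': 0, 'x': 1}
i=2, x='x': counts = {'z': 0, 'x': 3}
i=3, x='z': counts = {'z': 3, 'x': 3}
i=4, x='z': counts = {'z': 7, 'x': 3}
i=5, x='x': counts = {'z': 7, 'x': 8}
i=6, x='y': counts = {'z': 7, 'x': 8, 'y': 6}
i=7, x='z': counts = {'z': 14, 'x': 8, 'y': 6}
i=8, x='z': counts = {'z': 22, 'x': 8, 'y': 6}
i=9, x='x': counts = {'z': 22, 'x': 17, 'y': 6}

{'z': 22, 'x': 17, 'y': 6}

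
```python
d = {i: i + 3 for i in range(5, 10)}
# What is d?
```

{5: 8, 6: 9, 7: 10, 8: 11, 9: 12}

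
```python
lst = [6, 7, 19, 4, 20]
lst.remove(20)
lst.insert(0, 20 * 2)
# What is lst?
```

After line 1: lst = [6, 7, 19, 4, 20]
After line 2 (remove first 20): lst = [6, 7, 19, 4]
After line 3 (insert 40 at index 0): lst = [40, 6, 7, 19, 4]

[40, 6, 7, 19, 4]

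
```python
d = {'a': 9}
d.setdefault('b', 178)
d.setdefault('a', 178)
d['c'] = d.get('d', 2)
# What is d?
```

After line 1: d = {'a': 9}
After line 2 (setdefault adds 'b'=178): d = {'a': 9, 'b': 178}
After line 3 (setdefault 'a' no-op, already exists): d = {'a': 9, 'b': 178}
After line 4 (get('d', 2) returns default since 'd' not in d): d = {'a': 9, 'b': 178, 'c': 2}

{'a': 9, 'b': 178, 'c': 2}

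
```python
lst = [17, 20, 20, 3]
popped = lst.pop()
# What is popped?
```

3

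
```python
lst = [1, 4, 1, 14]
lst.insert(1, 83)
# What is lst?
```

[1, 83, 4, 1, 14]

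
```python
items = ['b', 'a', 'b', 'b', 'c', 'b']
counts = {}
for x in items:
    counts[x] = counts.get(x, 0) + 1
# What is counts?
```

Initial: counts = {}, items = ['b', 'a', 'b', 'b', 'c', 'b']
See 'b': counts = {'b': 1}
See 'a': counts = {'b': 1, 'a': 1}
See 'b': counts = {'b': 2, 'a': 1}
See 'b': counts = {'b': 3, 'a': 1}
See 'c': counts = {'b': 3, 'a': 1, 'c': 1}
See 'b': counts = {'b': 4, 'a': 1, 'c': 1}

{'b': 4, 'a': 1, 'c': 1}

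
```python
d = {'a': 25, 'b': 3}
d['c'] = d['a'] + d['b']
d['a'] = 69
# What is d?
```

After line 1: d = {'a': 25, 'b': 3}
After line 2 (d['c'] = 25 + 3): d = {'a': 25, 'b': 3, 'c': 28}
After line 3: d = {'a': 69, 'b': 3, 'c': 28}

{'a': 69, 'b': 3, 'c': 28}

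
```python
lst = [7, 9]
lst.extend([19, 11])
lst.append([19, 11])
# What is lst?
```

After line 1: lst = [7, 9]
After line 2 (extend unpacks [19, 11]): lst = [7, 9, 19, 11]
After line 3 (append adds [19, 11] as single element): lst = [7, 9, 19, 11, [19, 11]]

[7, 9, 19, 11, [19, 11]]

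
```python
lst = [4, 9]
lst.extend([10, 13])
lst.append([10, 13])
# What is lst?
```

After line 1: lst = [4, 9]
After line 2 (extend unpacks [10, 13]): lst = [4, 9, 10, 13]
After line 3 (append adds [10, 13] as single element): lst = [4, 9, 10, 13, [10, 13]]

[4, 9, 10, 13, [10, 13]]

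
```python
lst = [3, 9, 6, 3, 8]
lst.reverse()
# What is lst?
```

[8, 3, 6, 9, 3]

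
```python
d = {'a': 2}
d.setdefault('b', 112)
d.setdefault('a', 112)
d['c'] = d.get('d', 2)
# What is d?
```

After line 1: d = {'a': 2}
After line 2 (setdefault adds 'b'=112): d = {'a': 2, 'b': 112}
After line 3 (setdefault 'a' no-op, already exists): d = {'a': 2, 'b': 112}
After line 4 (get('d', 2) returns default since 'd' not in d): d = {'a': 2, 'b': 112, 'c': 2}

{'a': 2, 'b': 112, 'c': 2}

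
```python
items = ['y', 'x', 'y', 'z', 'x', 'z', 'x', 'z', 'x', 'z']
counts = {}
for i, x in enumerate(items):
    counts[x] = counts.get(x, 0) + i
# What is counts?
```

Initial: counts = {}, items = ['y', 'x', 'y', 'z', 'x', 'z', 'x', 'z', 'x', 'z']
i=0, x='y': counts = {'y': 0}
i=1, x='x': counts = {'y': 0, 'x': 1}
i=2, x='y': counts = {'y': 2, 'x': 1}
i=3, x='z': counts = {'y': 2, 'x': 1, 'z': 3}
i=4, x='x': counts = {'y': 2, 'x': 5, 'z': 3}
i=5, x='z': counts = {'y': 2, 'x': 5, 'z': 8}
i=6, x='x': counts = {'y': 2, 'x': 11, 'z': 8}
i=7, x='z': counts = {'y': 2, 'x': 11, 'z': 15}
i=8, x='x': counts = {'y': 2, 'x': 19, 'z': 15}
i=9, x='z': counts = {'y': 2, 'x': 19, 'z': 24}

{'y': 2, 'x': 19, 'z': 24}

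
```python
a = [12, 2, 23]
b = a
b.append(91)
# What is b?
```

After line 1: a = [12, 2, 23]
After line 2 (b = a is an alias, same object): a = [12, 2, 23], b = [12, 2, 23]
After line 3 (b.append mutates the shared list): a = [12, 2, 23, 91], b = [12, 2, 23, 91]

[12, 2, 23, 91]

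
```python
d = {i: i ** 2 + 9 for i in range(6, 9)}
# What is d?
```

{6: 45, 7: 58, 8: 73}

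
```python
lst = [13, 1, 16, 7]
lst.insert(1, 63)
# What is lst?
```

[13, 63, 1, 16, 7]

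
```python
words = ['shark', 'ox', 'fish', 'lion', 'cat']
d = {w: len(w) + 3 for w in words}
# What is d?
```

{'shark': 8, 'ox': 5, 'fish': 7, 'lion': 7, 'cat': 6}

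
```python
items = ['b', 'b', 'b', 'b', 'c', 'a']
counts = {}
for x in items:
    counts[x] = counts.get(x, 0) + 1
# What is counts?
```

Initial: counts = {}, items = ['b', 'b', 'b', 'b', 'c', 'a']
See 'b': counts = {'b': 1}
See 'b': counts = {'b': 2}
See 'b': counts = {'b': 3}
See 'b': counts = {'b': 4}
See 'c': counts = {'b': 4, 'c': 1}
See 'a': counts = {'b': 4, 'c': 1, 'a': 1}

{'b': 4, 'c': 1, 'a': 1}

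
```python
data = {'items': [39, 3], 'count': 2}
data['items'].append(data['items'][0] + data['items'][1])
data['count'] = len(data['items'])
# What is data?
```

After line 1: data = {'items': [39, 3], 'count': 2}
After line 2 (append 39 + 3 = 42): data = {'items': [39, 3, 42], 'count': 2}
After line 3 (count = len(items) = 3): data = {'items': [39, 3, 42], 'count': 3}

{'items': [39, 3, 42], 'count': 3}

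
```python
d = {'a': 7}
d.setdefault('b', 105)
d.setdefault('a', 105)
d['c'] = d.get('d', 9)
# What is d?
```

After line 1: d = {'a': 7}
After line 2 (setdefault adds 'b'=105): d = {'a': 7, 'b': 105}
After line 3 (setdefault 'a' no-op, already exists): d = {'a': 7, 'b': 105}
After line 4 (get('d', 9) returns default since 'd' not in d): d = {'a': 7, 'b': 105, 'c': 9}

{'a': 7, 'b': 105, 'c': 9}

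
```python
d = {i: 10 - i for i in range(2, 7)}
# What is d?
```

{2: 8, 3: 7, 4: 6, 5: 5, 6: 4}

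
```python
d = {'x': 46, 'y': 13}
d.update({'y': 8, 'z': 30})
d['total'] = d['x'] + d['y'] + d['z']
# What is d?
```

After line 1: d = {'x': 46, 'y': 13}
After line 2 (y overwritten, z added): d = {'x': 46, 'y': 8, 'z': 30}
After line 3 (total = 46 + 8 + 30 = 84): d = {'x': 46, 'y': 8, 'z': 30, 'total': 84}

{'x': 46, 'y': 8, 'z': 30, 'total': 84}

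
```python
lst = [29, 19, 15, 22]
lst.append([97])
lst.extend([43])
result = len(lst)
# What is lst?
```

After line 1: lst = [29, 19, 15, 22]
After line 2 (append adds [97] as single element): lst = [29, 19, 15, 22, [97]]
After line 3 (extend unpacks [43], adds 43): lst = [29, 19, 15, 22, [97], 43]
After line 4: result = len(lst) = 6

[29, 19, 15, 22, [97], 43]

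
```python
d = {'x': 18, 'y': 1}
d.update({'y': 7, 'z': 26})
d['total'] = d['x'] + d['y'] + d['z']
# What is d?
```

After line 1: d = {'x': 18, 'y': 1}
After line 2 (y overwritten, z added): d = {'x': 18, 'y': 7, 'z': 26}
After line 3 (total = 18 + 7 + 26 = 51): d = {'x': 18, 'y': 7, 'z': 26, 'total': 51}

{'x': 18, 'y': 7, 'z': 26, 'total': 51}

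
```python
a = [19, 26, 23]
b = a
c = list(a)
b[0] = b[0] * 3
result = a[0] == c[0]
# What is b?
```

After line 1: a = [19, 26, 23]
After line 2 (b = a, alias): a = [19, 26, 23], b = [19, 26, 23]
After line 3 (c = list(a) is a copy, new object): c = [19, 26, 23]
After line 4 (b[0] = 19 * 3 = 57; mutates shared a/b): a = b = [57, 26, 23], c = [19, 26, 23]
After line 5 (a[0] = 57, c[0] = 19; result = False)

[57, 26, 23]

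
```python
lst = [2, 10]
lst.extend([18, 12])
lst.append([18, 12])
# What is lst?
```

After line 1: lst = [2, 10]
After line 2 (extend unpacks [18, 12]): lst = [2, 10, 18, 12]
After line 3 (append adds [18, 12] as single element): lst = [2, 10, 18, 12, [18, 12]]

[2, 10, 18, 12, [18, 12]]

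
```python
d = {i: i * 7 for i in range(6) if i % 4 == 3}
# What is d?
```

{3: 21}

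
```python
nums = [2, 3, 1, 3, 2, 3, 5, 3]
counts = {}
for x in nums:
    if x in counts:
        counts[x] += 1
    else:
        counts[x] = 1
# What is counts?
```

Initial: counts = {}, nums = [2, 3, 1, 3, 2, 3, 5, 3]
See 2: counts = {2: 1}
See 3: counts = {2: 1, 3: 1}
See 1: counts = {2: 1, 3: 1, 1: 1}
See 3: counts = {2: 1, 3: 2, 1: 1}
See 2: counts = {2: 2, 3: 2, 1: 1}
See 3: counts = {2: 2, 3: 3, 1: 1}
See 5: counts = {2: 2, 3: 3, 1: 1, 5: 1}
See 3: counts = {2: 2, 3: 4, 1: 1, 5: 1}

{2: 2, 3: 4, 1: 1, 5: 1}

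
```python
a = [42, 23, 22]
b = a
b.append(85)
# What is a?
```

After line 1: a = [42, 23, 22]
After line 2 (b = a is an alias, same object): a = [42, 23, 22], b = [42, 23, 22]
After line 3 (b.append mutates the shared list): a = [42, 23, 22, 85], b = [42, 23, 22, 85]

[42, 23, 22, 85]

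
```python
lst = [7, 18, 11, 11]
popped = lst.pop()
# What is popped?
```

11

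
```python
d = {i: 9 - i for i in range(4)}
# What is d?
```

{0: 9, 1: 8, 2: 7, 3: 6}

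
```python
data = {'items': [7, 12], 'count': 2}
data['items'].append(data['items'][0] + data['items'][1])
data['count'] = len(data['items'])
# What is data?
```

After line 1: data = {'items': [7, 12], 'count': 2}
After line 2 (append 7 + 12 = 19): data = {'items': [7, 12, 19], 'count': 2}
After line 3 (count = len(items) = 3): data = {'items': [7, 12, 19], 'count': 3}

{'items': [7, 12, 19], 'count': 3}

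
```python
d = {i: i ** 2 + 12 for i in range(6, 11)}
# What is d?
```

{6: 48, 7: 61, 8: 76, 9: 93, 10: 112}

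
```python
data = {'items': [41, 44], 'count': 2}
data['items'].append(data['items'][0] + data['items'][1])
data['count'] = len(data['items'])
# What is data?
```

After line 1: data = {'items': [41, 44], 'count': 2}
After line 2 (append 41 + 44 = 85): data = {'items': [41, 44, 85], 'count': 2}
After line 3 (count = len(items) = 3): data = {'items': [41, 44, 85], 'count': 3}

{'items': [41, 44, 85], 'count': 3}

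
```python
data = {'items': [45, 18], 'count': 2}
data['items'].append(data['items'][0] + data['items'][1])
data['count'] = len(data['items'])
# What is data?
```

After line 1: data = {'items': [45, 18], 'count': 2}
After line 2 (append 45 + 18 = 63): data = {'items': [45, 18, 63], 'count': 2}
After line 3 (count = len(items) = 3): data = {'items': [45, 18, 63], 'count': 3}

{'items': [45, 18, 63], 'count': 3}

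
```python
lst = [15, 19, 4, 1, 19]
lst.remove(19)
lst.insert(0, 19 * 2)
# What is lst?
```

After line 1: lst = [15, 19, 4, 1, 19]
After line 2 (remove first 19): lst = [15, 4, 1, 19]
After line 3 (insert 38 at index 0): lst = [38, 15, 4, 1, 19]

[38, 15, 4, 1, 19]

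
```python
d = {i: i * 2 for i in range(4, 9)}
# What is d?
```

{4: 8, 5: 10, 6: 12, 7: 14, 8: 16}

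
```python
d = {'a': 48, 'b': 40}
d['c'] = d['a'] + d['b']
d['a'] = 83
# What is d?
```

After line 1: d = {'a': 48, 'b': 40}
After line 2 (d['c'] = 48 + 40): d = {'a': 48, 'b': 40, 'c': 88}
After line 3: d = {'a': 83, 'b': 40, 'c': 88}

{'a': 83, 'b': 40, 'c': 88}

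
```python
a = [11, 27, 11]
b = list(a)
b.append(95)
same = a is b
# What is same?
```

After line 1: a = [11, 27, 11]
After line 2 (b = list(a) is a shallow copy, new object): a = [11, 27, 11], b = [11, 27, 11]
After line 3 (append only mutates b): a = [11, 27, 11], b = [11, 27, 11, 95]
After line 4 (same = a is b; different objects -> False): same = False

False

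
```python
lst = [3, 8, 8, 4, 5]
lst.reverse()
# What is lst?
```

[5, 4, 8, 8, 3]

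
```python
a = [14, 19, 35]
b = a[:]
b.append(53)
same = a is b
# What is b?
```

After line 1: a = [14, 19, 35]
After line 2 (b = a[:] is a shallow copy, new object): a = [14, 19, 35], b = [14, 19, 35]
After line 3 (append only mutates b): a = [14, 19, 35], b = [14, 19, 35, 53]
After line 4 (same = a is b; different objects -> False): same = False

[14, 19, 35, 53]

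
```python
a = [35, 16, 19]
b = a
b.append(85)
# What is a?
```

After line 1: a = [35, 16, 19]
After line 2 (b = a is an alias, same object): a = [35, 16, 19], b = [35, 16, 19]
After line 3 (b.append mutates the shared list): a = [35, 16, 19, 85], b = [35, 16, 19, 85]

[35, 16, 19, 85]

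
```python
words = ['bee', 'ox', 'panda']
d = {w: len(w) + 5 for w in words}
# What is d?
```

{'bee': 8, 'ox': 7, 'panda': 10}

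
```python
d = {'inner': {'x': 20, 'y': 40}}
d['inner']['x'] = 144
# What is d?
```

After line 1: d = {'inner': {'x': 20, 'y': 40}}
After line 2 (inner x overwritten): d = {'inner': {'x': 144, 'y': 40}}

{'inner': {'x': 144, 'y': 40}}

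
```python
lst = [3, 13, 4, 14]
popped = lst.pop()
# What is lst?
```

[3, 13, 4]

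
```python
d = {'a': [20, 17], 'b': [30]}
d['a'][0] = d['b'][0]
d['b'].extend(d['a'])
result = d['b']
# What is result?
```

After line 1: d = {'a': [20, 17], 'b': [30]}
After line 2 (a[0] = b[0] = 30): d = {'a': [30, 17], 'b': [30]}
After line 3 (b.extend(a) appends [30, 17]): d = {'a': [30, 17], 'b': [30, 30, 17]}
After line 4: result = d['b'] = [30, 30, 17]

[30, 30, 17]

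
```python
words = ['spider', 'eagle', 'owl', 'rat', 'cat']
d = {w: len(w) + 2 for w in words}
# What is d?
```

{'spider': 8, 'eagle': 7, 'owl': 5, 'rat': 5, 'cat': 5}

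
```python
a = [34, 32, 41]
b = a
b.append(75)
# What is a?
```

After line 1: a = [34, 32, 41]
After line 2 (b = a is an alias, same object): a = [34, 32, 41], b = [34, 32, 41]
After line 3 (b.append mutates the shared list): a = [34, 32, 41, 75], b = [34, 32, 41, 75]

[34, 32, 41, 75]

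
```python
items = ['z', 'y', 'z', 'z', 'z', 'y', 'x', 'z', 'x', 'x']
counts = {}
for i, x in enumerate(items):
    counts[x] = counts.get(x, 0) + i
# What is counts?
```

Initial: counts = {}, items = ['z', 'y', 'z', 'z', 'z', 'y', 'x', 'z', 'x', 'x']
i=0, x='z': counts = {'z': 0}
i=1, x='y': counts = {'z': 0, 'y': 1}
i=2, x='z': counts = {'z': 2, 'y': 1}
i=3, x='z': counts = {'z': 5, 'y': 1}
i=4, x='z': counts = {'z': 9, 'y': 1}
i=5, x='y': counts = {'z': 9, 'y': 6}
i=6, x='x': counts = {'z': 9, 'y': 6, 'x': 6}
i=7, x='z': counts = {'z': 16, 'y': 6, 'x': 6}
i=8, x='x': counts = {'z': 16, 'y': 6, 'x': 14}
i=9, x='x': counts = {'z': 16, 'y': 6, 'x': 23}

{'z': 16, 'y': 6, 'x': 23}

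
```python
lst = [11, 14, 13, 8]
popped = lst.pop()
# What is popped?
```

8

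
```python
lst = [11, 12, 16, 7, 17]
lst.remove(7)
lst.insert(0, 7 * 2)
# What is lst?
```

After line 1: lst = [11, 12, 16, 7, 17]
After line 2 (remove first 7): lst = [11, 12, 16, 17]
After line 3 (insert 14 at index 0): lst = [14, 11, 12, 16, 17]

[14, 11, 12, 16, 17]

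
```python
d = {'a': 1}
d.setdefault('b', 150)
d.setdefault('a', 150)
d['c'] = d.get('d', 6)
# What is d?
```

After line 1: d = {'a': 1}
After line 2 (setdefault adds 'b'=150): d = {'a': 1, 'b': 150}
After line 3 (setdefault 'a' no-op, already exists): d = {'a': 1, 'b': 150}
After line 4 (get('d', 6) returns default since 'd' not in d): d = {'a': 1, 'b': 150, 'c': 6}

{'a': 1, 'b': 150, 'c': 6}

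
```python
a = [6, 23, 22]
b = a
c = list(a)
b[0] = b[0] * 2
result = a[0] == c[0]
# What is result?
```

After line 1: a = [6, 23, 22]
After line 2 (b = a, alias): a = [6, 23, 22], b = [6, 23, 22]
After line 3 (c = list(a) is a copy, new object): c = [6, 23, 22]
After line 4 (b[0] = 6 * 2 = 12; mutates shared a/b): a = b = [12, 23, 22], c = [6, 23, 22]
After line 5 (a[0] = 12, c[0] = 6; result = False)

False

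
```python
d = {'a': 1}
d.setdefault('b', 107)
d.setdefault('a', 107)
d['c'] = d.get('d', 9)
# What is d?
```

After line 1: d = {'a': 1}
After line 2 (setdefault adds 'b'=107): d = {'a': 1, 'b': 107}
After line 3 (setdefault 'a' no-op, already exists): d = {'a': 1, 'b': 107}
After line 4 (get('d', 9) returns default since 'd' not in d): d = {'a': 1, 'b': 107, 'c': 9}

{'a': 1, 'b': 107, 'c': 9}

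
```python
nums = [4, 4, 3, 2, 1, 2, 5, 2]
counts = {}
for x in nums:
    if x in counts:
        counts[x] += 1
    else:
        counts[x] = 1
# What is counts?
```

Initial: counts = {}, nums = [4, 4, 3, 2, 1, 2, 5, 2]
See 4: counts = {4: 1}
See 4: counts = {4: 2}
See 3: counts = {4: 2, 3: 1}
See 2: counts = {4: 2, 3: 1, 2: 1}
See 1: counts = {4: 2, 3: 1, 2: 1, 1: 1}
See 2: counts = {4: 2, 3: 1, 2: 2, 1: 1}
See 5: counts = {4: 2, 3: 1, 2: 2, 1: 1, 5: 1}
See 2: counts = {4: 2, 3: 1, 2: 3, 1: 1, 5: 1}

{4: 2, 3: 1, 2: 3, 1: 1, 5: 1}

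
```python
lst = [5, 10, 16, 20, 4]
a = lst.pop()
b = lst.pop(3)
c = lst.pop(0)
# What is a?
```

After line 1: lst = [5, 10, 16, 20, 4]
After line 2 (pop() -> a = 4): lst = [5, 10, 16, 20]
After line 3 (pop(3) -> b = 20): lst = [5, 10, 16]
After line 4 (pop(0) -> c = 5): lst = [10, 16]

4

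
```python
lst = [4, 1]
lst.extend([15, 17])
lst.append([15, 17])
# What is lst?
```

After line 1: lst = [4, 1]
After line 2 (extend unpacks [15, 17]): lst = [4, 1, 15, 17]
After line 3 (append adds [15, 17] as single element): lst = [4, 1, 15, 17, [15, 17]]

[4, 1, 15, 17, [15, 17]]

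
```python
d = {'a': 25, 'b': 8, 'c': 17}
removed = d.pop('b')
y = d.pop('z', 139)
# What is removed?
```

After line 1: d = {'a': 25, 'b': 8, 'c': 17}
After line 2 (pop 'b' returns 8): d = {'a': 25, 'c': 17}, removed = 8
After line 3 (pop 'z' missing, returns default 139): d = {'a': 25, 'c': 17}, y = 139

8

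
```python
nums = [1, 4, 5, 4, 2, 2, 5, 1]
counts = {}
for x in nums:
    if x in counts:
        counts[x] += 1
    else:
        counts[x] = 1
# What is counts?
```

Initial: counts = {}, nums = [1, 4, 5, 4, 2, 2, 5, 1]
See 1: counts = {1: 1}
See 4: counts = {1: 1, 4: 1}
See 5: counts = {1: 1, 4: 1, 5: 1}
See 4: counts = {1: 1, 4: 2, 5: 1}
See 2: counts = {1: 1, 4: 2, 5: 1, 2: 1}
See 2: counts = {1: 1, 4: 2, 5: 1, 2: 2}
See 5: counts = {1: 1, 4: 2, 5: 2, 2: 2}
See 1: counts = {1: 2, 4: 2, 5: 2, 2: 2}

{1: 2, 4: 2, 5: 2, 2: 2}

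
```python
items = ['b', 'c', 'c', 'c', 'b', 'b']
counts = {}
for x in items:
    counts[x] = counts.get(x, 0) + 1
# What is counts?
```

Initial: counts = {}, items = ['b', 'c', 'c', 'c', 'b', 'b']
See 'b': counts = {'b': 1}
See 'c': counts = {'b': 1, 'c': 1}
See 'c': counts = {'b': 1, 'c': 2}
See 'c': counts = {'b': 1, 'c': 3}
See 'b': counts = {'b': 2, 'c': 3}
See 'b': counts = {'b': 3, 'c': 3}

{'b': 3, 'c': 3}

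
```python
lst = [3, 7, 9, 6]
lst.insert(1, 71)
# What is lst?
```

[3, 71, 7, 9, 6]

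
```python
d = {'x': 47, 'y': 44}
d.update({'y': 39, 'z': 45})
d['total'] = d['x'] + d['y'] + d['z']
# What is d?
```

After line 1: d = {'x': 47, 'y': 44}
After line 2 (y overwritten, z added): d = {'x': 47, 'y': 39, 'z': 45}
After line 3 (total = 47 + 39 + 45 = 131): d = {'x': 47, 'y': 39, 'z': 45, 'total': 131}

{'x': 47, 'y': 39, 'z': 45, 'total': 131}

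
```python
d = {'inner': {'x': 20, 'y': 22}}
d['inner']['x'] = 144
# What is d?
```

After line 1: d = {'inner': {'x': 20, 'y': 22}}
After line 2 (inner x overwritten): d = {'inner': {'x': 144, 'y': 22}}

{'inner': {'x': 144, 'y': 22}}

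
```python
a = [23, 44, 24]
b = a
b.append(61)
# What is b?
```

After line 1: a = [23, 44, 24]
After line 2 (b = a is an alias, same object): a = [23, 44, 24], b = [23, 44, 24]
After line 3 (b.append mutates the shared list): a = [23, 44, 24, 61], b = [23, 44, 24, 61]

[23, 44, 24, 61]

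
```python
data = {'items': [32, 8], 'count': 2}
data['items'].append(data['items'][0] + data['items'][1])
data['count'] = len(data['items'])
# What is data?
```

After line 1: data = {'items': [32, 8], 'count': 2}
After line 2 (append 32 + 8 = 40): data = {'items': [32, 8, 40], 'count': 2}
After line 3 (count = len(items) = 3): data = {'items': [32, 8, 40], 'count': 3}

{'items': [32, 8, 40], 'count': 3}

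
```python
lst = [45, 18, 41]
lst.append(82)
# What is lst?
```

[45, 18, 41, 82]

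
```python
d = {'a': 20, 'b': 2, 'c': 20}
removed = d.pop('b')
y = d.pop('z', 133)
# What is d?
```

After line 1: d = {'a': 20, 'b': 2, 'c': 20}
After line 2 (pop 'b' returns 2): d = {'a': 20, 'c': 20}, removed = 2
After line 3 (pop 'z' missing, returns default 133): d = {'a': 20, 'c': 20}, y = 133

{'a': 20, 'c': 20}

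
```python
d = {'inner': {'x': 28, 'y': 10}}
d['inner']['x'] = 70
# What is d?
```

After line 1: d = {'inner': {'x': 28, 'y': 10}}
After line 2 (inner x overwritten): d = {'inner': {'x': 70, 'y': 10}}

{'inner': {'x': 70, 'y': 10}}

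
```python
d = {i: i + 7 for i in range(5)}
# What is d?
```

{0: 7, 1: 8, 2: 9, 3: 10, 4: 11}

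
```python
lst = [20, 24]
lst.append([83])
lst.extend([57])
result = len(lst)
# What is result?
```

After line 1: lst = [20, 24]
After line 2 (append adds [83] as single element): lst = [20, 24, [83]]
After line 3 (extend unpacks [57], adds 57): lst = [20, 24, [83], 57]
After line 4: result = len(lst) = 4

4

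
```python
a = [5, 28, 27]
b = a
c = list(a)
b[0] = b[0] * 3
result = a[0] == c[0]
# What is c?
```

After line 1: a = [5, 28, 27]
After line 2 (b = a, alias): a = [5, 28, 27], b = [5, 28, 27]
After line 3 (c = list(a) is a copy, new object): c = [5, 28, 27]
After line 4 (b[0] = 5 * 3 = 15; mutates shared a/b): a = b = [15, 28, 27], c = [5, 28, 27]
After line 5 (a[0] = 15, c[0] = 5; result = False)

[5, 28, 27]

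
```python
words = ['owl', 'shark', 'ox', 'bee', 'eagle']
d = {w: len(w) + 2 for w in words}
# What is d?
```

{'owl': 5, 'shark': 7, 'ox': 4, 'bee': 5, 'eagle': 7}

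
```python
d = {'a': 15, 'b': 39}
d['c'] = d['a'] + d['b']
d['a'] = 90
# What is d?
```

After line 1: d = {'a': 15, 'b': 39}
After line 2 (d['c'] = 15 + 39): d = {'a': 15, 'b': 39, 'c': 54}
After line 3: d = {'a': 90, 'b': 39, 'c': 54}

{'a': 90, 'b': 39, 'c': 54}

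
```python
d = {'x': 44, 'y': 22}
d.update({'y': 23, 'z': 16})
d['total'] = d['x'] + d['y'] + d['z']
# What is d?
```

After line 1: d = {'x': 44, 'y': 22}
After line 2 (y overwritten, z added): d = {'x': 44, 'y': 23, 'z': 16}
After line 3 (total = 44 + 23 + 16 = 83): d = {'x': 44, 'y': 23, 'z': 16, 'total': 83}

{'x': 44, 'y': 23, 'z': 16, 'total': 83}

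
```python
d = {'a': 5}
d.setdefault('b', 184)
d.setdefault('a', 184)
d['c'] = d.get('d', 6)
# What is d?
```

After line 1: d = {'a': 5}
After line 2 (setdefault adds 'b'=184): d = {'a': 5, 'b': 184}
After line 3 (setdefault 'a' no-op, already exists): d = {'a': 5, 'b': 184}
After line 4 (get('d', 6) returns default since 'd' not in d): d = {'a': 5, 'b': 184, 'c': 6}

{'a': 5, 'b': 184, 'c': 6}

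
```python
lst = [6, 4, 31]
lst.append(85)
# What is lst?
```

[6, 4, 31, 85]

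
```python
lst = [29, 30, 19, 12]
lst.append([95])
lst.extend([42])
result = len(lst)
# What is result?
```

After line 1: lst = [29, 30, 19, 12]
After line 2 (append adds [95] as single element): lst = [29, 30, 19, 12, [95]]
After line 3 (extend unpacks [42], adds 42): lst = [29, 30, 19, 12, [95], 42]
After line 4: result = len(lst) = 6

6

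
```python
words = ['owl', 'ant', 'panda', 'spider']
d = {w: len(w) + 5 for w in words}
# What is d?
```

{'owl': 8, 'ant': 8, 'panda': 10, 'spider': 11}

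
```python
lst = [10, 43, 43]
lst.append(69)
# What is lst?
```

[10, 43, 43, 69]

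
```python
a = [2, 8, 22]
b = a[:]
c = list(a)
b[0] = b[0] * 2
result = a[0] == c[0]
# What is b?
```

After line 1: a = [2, 8, 22]
After line 2 (b = a[:], copy): a = [2, 8, 22], b = [2, 8, 22]
After line 3 (c = list(a) is a copy, new object): c = [2, 8, 22]
After line 4 (b[0] = 2 * 2 = 4; only b mutates (copy)): a = [2, 8, 22], b = [4, 8, 22], c = [2, 8, 22]
After line 5 (a[0] = 2, c[0] = 2; result = True)

[4, 8, 22]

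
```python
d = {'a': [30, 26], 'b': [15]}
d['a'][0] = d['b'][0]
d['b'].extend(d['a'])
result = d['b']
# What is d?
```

After line 1: d = {'a': [30, 26], 'b': [15]}
After line 2 (a[0] = b[0] = 15): d = {'a': [15, 26], 'b': [15]}
After line 3 (b.extend(a) appends [15, 26]): d = {'a': [15, 26], 'b': [15, 15, 26]}
After line 4: result = d['b'] = [15, 15, 26]

{'a': [15, 26], 'b': [15, 15, 26]}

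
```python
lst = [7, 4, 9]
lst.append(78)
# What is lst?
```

[7, 4, 9, 78]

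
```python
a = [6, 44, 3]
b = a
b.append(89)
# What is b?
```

After line 1: a = [6, 44, 3]
After line 2 (b = a is an alias, same object): a = [6, 44, 3], b = [6, 44, 3]
After line 3 (b.append mutates the shared list): a = [6, 44, 3, 89], b = [6, 44, 3, 89]

[6, 44, 3, 89]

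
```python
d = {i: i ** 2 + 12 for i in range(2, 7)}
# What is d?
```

{2: 16, 3: 21, 4: 28, 5: 37, 6: 48}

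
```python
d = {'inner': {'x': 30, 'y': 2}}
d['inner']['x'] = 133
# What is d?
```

After line 1: d = {'inner': {'x': 30, 'y': 2}}
After line 2 (inner x overwritten): d = {'inner': {'x': 133, 'y': 2}}

{'inner': {'x': 133, 'y': 2}}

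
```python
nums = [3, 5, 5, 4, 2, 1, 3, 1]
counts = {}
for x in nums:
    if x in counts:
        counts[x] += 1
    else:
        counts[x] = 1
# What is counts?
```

Initial: counts = {}, nums = [3, 5, 5, 4, 2, 1, 3, 1]
See 3: counts = {3: 1}
See 5: counts = {3: 1, 5: 1}
See 5: counts = {3: 1, 5: 2}
See 4: counts = {3: 1, 5: 2, 4: 1}
See 2: counts = {3: 1, 5: 2, 4: 1, 2: 1}
See 1: counts = {3: 1, 5: 2, 4: 1, 2: 1, 1: 1}
See 3: counts = {3: 2, 5: 2, 4: 1, 2: 1, 1: 1}
See 1: counts = {3: 2, 5: 2, 4: 1, 2: 1, 1: 2}

{3: 2, 5: 2, 4: 1, 2: 1, 1: 2}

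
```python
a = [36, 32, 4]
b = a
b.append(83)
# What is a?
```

After line 1: a = [36, 32, 4]
After line 2 (b = a is an alias, same object): a = [36, 32, 4], b = [36, 32, 4]
After line 3 (b.append mutates the shared list): a = [36, 32, 4, 83], b = [36, 32, 4, 83]

[36, 32, 4, 83]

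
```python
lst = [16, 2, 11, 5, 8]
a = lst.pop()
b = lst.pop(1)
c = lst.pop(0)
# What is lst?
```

After line 1: lst = [16, 2, 11, 5, 8]
After line 2 (pop() -> a = 8): lst = [16, 2, 11, 5]
After line 3 (pop(1) -> b = 2): lst = [16, 11, 5]
After line 4 (pop(0) -> c = 16): lst = [11, 5]

[11, 5]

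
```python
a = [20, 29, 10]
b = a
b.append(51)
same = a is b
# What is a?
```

After line 1: a = [20, 29, 10]
After line 2 (b = a is an alias, same object): a = [20, 29, 10], b = [20, 29, 10]
After line 3 (b.append mutates the shared list): a = [20, 29, 10, 51], b = [20, 29, 10, 51]
After line 4 (same = a is b; same object -> True): same = True

[20, 29, 10, 51]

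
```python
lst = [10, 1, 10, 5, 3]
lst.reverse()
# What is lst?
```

[3, 5, 10, 1, 10]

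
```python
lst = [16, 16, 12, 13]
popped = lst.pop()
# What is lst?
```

[16, 16, 12]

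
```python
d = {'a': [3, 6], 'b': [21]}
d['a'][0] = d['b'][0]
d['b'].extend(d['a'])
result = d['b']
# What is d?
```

After line 1: d = {'a': [3, 6], 'b': [21]}
After line 2 (a[0] = b[0] = 21): d = {'a': [21, 6], 'b': [21]}
After line 3 (b.extend(a) appends [21, 6]): d = {'a': [21, 6], 'b': [21, 21, 6]}
After line 4: result = d['b'] = [21, 21, 6]

{'a': [21, 6], 'b': [21, 21, 6]}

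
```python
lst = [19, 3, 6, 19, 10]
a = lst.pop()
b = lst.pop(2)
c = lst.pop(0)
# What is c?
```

After line 1: lst = [19, 3, 6, 19, 10]
After line 2 (pop() -> a = 10): lst = [19, 3, 6, 19]
After line 3 (pop(2) -> b = 6): lst = [19, 3, 19]
After line 4 (pop(0) -> c = 19): lst = [3, 19]

19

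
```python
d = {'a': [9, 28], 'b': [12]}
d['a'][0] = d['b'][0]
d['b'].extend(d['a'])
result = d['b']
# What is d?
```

After line 1: d = {'a': [9, 28], 'b': [12]}
After line 2 (a[0] = b[0] = 12): d = {'a': [12, 28], 'b': [12]}
After line 3 (b.extend(a) appends [12, 28]): d = {'a': [12, 28], 'b': [12, 12, 28]}
After line 4: result = d['b'] = [12, 12, 28]

{'a': [12, 28], 'b': [12, 12, 28]}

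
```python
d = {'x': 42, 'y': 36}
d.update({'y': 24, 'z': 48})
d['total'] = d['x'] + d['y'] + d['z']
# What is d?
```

After line 1: d = {'x': 42, 'y': 36}
After line 2 (y overwritten, z added): d = {'x': 42, 'y': 24, 'z': 48}
After line 3 (total = 42 + 24 + 48 = 114): d = {'x': 42, 'y': 24, 'z': 48, 'total': 114}

{'x': 42, 'y': 24, 'z': 48, 'total': 114}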